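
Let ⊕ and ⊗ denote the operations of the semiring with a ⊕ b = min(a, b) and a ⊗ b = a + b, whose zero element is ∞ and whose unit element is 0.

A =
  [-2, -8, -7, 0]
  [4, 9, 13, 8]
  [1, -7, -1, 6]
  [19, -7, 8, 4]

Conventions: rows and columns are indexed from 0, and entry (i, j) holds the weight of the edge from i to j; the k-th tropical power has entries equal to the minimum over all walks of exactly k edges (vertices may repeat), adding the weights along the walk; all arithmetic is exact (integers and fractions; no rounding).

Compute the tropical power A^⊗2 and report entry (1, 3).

A^⊗2:
  [-6, -14, -9, -2]
  [2, -4, -3, 4]
  [-3, -8, -6, 1]
  [-3, -3, 6, 1]
Key observation: the optimum is the walk 1->0->3, with weight 4 + 0 = 4.
Optimal value attained by: walk 1->0->3.
Answer: (A^⊗2)[1][3] = 4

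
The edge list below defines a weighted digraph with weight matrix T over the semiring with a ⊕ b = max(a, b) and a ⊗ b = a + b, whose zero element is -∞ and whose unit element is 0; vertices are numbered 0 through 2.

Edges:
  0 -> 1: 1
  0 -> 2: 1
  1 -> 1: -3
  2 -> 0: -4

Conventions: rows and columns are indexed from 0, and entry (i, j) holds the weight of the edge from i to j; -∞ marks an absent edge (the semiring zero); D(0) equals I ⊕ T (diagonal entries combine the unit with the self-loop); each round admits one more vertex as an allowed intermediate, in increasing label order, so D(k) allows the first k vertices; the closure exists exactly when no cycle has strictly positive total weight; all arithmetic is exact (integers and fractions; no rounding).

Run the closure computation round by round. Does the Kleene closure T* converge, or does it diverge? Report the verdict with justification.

D(0):
  [0, 1, 1]
  [-∞, 0, -∞]
  [-4, -∞, 0]
D(1):
  [0, 1, 1]
  [-∞, 0, -∞]
  [-4, -3, 0]
D(2):
  [0, 1, 1]
  [-∞, 0, -∞]
  [-4, -3, 0]
D(3):
  [0, 1, 1]
  [-∞, 0, -∞]
  [-4, -3, 0]
Key observation: every diagonal entry stays at the unit through all rounds, so no improving cycle exists.
Answer: CONVERGES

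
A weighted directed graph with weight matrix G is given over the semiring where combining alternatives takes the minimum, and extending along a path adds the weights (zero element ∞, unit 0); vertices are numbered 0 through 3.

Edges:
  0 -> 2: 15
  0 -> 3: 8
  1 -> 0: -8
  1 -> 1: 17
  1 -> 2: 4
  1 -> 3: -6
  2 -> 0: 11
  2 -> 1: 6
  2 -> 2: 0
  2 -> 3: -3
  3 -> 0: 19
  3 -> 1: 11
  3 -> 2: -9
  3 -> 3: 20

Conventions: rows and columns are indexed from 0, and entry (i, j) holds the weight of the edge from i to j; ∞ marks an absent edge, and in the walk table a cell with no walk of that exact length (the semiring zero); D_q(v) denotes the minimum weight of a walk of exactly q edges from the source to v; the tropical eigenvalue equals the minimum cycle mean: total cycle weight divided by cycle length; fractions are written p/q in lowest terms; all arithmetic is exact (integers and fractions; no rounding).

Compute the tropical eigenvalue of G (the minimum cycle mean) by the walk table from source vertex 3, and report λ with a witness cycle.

q=0: [∞, ∞, ∞, 0]
q=1: [19, 11, -9, 20]
q=2: [2, -3, -9, -12]
q=3: [-11, -3, -21, -12]
q=4: [-11, -15, -21, -24]
Optimal cycle mean attained by: cycle 2->3->2, total (-3) + (-9), length 2.
Answer: λ = -6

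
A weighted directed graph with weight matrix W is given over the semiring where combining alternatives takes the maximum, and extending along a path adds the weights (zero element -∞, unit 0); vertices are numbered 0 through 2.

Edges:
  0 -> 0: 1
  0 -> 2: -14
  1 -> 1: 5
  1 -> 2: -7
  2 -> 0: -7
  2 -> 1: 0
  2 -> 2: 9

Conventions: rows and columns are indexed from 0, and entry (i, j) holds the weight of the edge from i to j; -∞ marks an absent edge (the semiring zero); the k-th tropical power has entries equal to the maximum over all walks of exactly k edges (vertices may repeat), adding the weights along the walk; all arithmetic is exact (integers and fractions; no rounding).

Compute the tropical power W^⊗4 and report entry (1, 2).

W^⊗2:
  [2, -14, -5]
  [-14, 10, 2]
  [2, 9, 18]
W^⊗3:
  [3, -5, 4]
  [-5, 15, 11]
  [11, 18, 27]
W^⊗4:
  [4, 4, 13]
  [4, 20, 20]
  [20, 27, 36]
Key observation: the optimum is the walk 1->2->2->2->2, with weight (-7) + 9 + 9 + 9 = 20.
Optimal value attained by: walk 1->2->2->2->2.
Answer: (W^⊗4)[1][2] = 20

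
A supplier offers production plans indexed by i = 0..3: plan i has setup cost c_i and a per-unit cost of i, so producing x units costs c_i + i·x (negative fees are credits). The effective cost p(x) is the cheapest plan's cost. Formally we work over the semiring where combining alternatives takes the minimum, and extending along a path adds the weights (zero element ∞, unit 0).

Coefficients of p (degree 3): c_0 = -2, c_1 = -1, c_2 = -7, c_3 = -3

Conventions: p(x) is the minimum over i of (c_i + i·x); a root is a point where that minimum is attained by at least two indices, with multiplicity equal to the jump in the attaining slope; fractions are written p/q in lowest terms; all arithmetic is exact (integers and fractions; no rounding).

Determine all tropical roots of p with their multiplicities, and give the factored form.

hull edge (i=0, c=-2) to (i=2, c=-7): slope -5/2, span 2
hull edge (i=2, c=-7) to (i=3, c=-3): slope 4, span 1
Factored form: p(x) = -3 ⊗ (x ⊕ (-4)) ⊗ (x ⊕ 5/2) ⊗ (x ⊕ 5/2)
Answer: roots = -4 (mult 1), 5/2 (mult 2)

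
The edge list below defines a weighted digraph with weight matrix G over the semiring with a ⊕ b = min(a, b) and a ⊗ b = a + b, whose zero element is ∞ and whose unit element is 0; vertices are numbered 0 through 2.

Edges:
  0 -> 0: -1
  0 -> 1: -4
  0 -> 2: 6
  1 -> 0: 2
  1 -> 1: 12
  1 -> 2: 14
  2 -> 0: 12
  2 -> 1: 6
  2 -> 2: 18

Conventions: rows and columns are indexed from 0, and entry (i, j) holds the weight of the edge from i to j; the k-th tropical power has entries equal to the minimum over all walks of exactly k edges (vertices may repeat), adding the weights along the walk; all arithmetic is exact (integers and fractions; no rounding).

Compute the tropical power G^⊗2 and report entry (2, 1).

G^⊗2:
  [-2, -5, 5]
  [1, -2, 8]
  [8, 8, 18]
Key observation: the optimum is the walk 2->0->1, with weight 12 + (-4) = 8.
Optimal value attained by: walk 2->0->1.
Answer: (G^⊗2)[2][1] = 8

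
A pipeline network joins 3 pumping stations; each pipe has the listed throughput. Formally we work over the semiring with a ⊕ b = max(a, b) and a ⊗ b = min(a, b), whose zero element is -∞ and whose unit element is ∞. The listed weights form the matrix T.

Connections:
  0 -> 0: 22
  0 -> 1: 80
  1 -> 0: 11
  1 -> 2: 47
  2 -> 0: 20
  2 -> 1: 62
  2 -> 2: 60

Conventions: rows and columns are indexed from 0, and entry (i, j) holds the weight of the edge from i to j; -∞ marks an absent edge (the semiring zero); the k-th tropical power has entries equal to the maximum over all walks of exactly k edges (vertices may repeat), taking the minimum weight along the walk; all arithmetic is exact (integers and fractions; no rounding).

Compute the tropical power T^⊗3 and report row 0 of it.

T^⊗2:
  [22, 22, 47]
  [20, 47, 47]
  [20, 60, 60]
T^⊗3:
  [22, 47, 47]
  [20, 47, 47]
  [20, 60, 60]
Answer: row 0 of T^⊗3 = [22, 47, 47]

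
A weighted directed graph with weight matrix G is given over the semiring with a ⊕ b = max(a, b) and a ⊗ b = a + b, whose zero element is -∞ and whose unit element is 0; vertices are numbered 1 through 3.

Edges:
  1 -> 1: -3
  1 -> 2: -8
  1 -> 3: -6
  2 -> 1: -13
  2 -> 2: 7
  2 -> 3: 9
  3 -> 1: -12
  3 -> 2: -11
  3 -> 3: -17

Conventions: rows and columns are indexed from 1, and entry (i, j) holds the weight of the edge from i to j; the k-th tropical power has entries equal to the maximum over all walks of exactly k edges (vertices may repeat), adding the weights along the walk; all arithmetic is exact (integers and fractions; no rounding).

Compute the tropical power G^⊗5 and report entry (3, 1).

G^⊗2:
  [-6, -1, 1]
  [-3, 14, 16]
  [-15, -4, -2]
G^⊗3:
  [-9, 6, 8]
  [4, 21, 23]
  [-14, 3, 5]
G^⊗4:
  [-4, 13, 15]
  [11, 28, 30]
  [-7, 10, 12]
G^⊗5:
  [3, 20, 22]
  [18, 35, 37]
  [0, 17, 19]
Key observation: the optimum is the walk 3->2->2->2->3->1, with weight (-11) + 7 + 7 + 9 + (-12) = 0.
Optimal value attained by: walk 3->2->2->2->3->1.
Answer: (G^⊗5)[3][1] = 0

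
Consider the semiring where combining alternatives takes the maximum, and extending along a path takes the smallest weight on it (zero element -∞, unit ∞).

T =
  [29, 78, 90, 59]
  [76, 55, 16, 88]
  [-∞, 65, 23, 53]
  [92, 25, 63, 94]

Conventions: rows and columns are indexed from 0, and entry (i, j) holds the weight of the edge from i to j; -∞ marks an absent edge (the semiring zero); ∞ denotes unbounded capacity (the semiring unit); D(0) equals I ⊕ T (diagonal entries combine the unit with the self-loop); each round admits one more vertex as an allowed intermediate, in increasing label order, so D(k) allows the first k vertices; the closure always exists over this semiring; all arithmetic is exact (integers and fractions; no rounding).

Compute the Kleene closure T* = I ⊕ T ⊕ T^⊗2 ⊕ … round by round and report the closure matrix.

D(0):
  [∞, 78, 90, 59]
  [76, ∞, 16, 88]
  [-∞, 65, ∞, 53]
  [92, 25, 63, ∞]
D(1):
  [∞, 78, 90, 59]
  [76, ∞, 76, 88]
  [-∞, 65, ∞, 53]
  [92, 78, 90, ∞]
D(2):
  [∞, 78, 90, 78]
  [76, ∞, 76, 88]
  [65, 65, ∞, 65]
  [92, 78, 90, ∞]
D(3):
  [∞, 78, 90, 78]
  [76, ∞, 76, 88]
  [65, 65, ∞, 65]
  [92, 78, 90, ∞]
D(4):
  [∞, 78, 90, 78]
  [88, ∞, 88, 88]
  [65, 65, ∞, 65]
  [92, 78, 90, ∞]
Answer: T* = [[∞, 78, 90, 78], [88, ∞, 88, 88], [65, 65, ∞, 65], [92, 78, 90, ∞]]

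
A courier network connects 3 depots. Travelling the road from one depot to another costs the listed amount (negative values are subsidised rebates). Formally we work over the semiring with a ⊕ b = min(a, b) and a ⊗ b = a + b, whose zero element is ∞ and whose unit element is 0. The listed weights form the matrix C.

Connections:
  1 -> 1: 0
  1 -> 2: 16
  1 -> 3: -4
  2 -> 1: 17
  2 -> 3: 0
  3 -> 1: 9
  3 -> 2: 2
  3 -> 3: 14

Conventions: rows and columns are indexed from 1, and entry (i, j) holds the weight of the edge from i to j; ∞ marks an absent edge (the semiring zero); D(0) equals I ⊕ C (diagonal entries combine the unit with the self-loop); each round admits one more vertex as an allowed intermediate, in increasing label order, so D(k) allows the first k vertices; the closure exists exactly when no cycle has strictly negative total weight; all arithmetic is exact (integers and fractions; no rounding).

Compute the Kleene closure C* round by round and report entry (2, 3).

D(0):
  [0, 16, -4]
  [17, 0, 0]
  [9, 2, 0]
D(1):
  [0, 16, -4]
  [17, 0, 0]
  [9, 2, 0]
D(2):
  [0, 16, -4]
  [17, 0, 0]
  [9, 2, 0]
D(3):
  [0, -2, -4]
  [9, 0, 0]
  [9, 2, 0]
Answer: C*[2][3] = 0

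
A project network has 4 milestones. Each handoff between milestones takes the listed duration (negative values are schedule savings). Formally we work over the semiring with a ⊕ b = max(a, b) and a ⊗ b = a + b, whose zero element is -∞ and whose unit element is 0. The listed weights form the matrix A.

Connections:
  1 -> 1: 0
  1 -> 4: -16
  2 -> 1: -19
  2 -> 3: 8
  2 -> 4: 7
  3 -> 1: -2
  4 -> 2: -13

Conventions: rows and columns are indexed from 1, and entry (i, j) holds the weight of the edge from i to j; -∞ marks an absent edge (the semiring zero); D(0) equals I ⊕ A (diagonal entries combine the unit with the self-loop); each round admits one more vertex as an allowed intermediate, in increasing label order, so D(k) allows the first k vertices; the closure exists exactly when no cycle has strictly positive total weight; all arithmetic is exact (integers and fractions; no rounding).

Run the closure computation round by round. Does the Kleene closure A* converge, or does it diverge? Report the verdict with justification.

D(0):
  [0, -∞, -∞, -16]
  [-19, 0, 8, 7]
  [-2, -∞, 0, -∞]
  [-∞, -13, -∞, 0]
D(1):
  [0, -∞, -∞, -16]
  [-19, 0, 8, 7]
  [-2, -∞, 0, -18]
  [-∞, -13, -∞, 0]
D(2):
  [0, -∞, -∞, -16]
  [-19, 0, 8, 7]
  [-2, -∞, 0, -18]
  [-32, -13, -5, 0]
D(3):
  [0, -∞, -∞, -16]
  [6, 0, 8, 7]
  [-2, -∞, 0, -18]
  [-7, -13, -5, 0]
D(4):
  [0, -29, -21, -16]
  [6, 0, 8, 7]
  [-2, -31, 0, -18]
  [-7, -13, -5, 0]
Key observation: every diagonal entry stays at the unit through all rounds, so no improving cycle exists.
Answer: CONVERGES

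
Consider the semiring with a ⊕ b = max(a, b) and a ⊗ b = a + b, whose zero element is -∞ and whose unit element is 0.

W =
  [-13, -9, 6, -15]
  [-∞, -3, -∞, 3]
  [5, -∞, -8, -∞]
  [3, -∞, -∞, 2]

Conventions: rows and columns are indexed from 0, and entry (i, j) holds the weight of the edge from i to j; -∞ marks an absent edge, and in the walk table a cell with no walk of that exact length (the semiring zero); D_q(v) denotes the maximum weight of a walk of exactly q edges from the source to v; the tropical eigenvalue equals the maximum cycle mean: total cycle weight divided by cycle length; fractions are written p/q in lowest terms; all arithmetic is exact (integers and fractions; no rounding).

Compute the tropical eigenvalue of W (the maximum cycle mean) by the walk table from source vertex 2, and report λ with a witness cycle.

q=0: [-∞, -∞, 0, -∞]
q=1: [5, -∞, -8, -∞]
q=2: [-3, -4, 11, -10]
q=3: [16, -7, 3, -1]
q=4: [8, 7, 22, 1]
Optimal cycle mean attained by: cycle 0->2->0, total 6 + 5, length 2.
Answer: λ = 11/2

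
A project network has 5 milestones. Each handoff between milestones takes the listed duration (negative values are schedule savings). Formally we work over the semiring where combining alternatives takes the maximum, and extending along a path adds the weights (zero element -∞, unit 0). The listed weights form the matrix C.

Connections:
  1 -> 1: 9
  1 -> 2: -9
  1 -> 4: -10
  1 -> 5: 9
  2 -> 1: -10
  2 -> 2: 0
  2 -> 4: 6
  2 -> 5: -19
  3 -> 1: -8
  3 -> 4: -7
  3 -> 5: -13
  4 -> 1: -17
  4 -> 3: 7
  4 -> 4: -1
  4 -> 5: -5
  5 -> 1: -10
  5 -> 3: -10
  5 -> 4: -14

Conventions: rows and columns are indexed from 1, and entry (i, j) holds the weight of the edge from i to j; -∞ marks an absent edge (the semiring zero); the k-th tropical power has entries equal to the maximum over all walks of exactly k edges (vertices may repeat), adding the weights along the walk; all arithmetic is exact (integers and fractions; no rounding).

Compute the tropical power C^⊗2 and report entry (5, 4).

C^⊗2:
  [18, 0, -1, -1, 18]
  [-1, 0, 13, 6, 1]
  [1, -17, 0, -8, 1]
  [-1, -26, 6, 0, -6]
  [-1, -19, -7, -15, -1]
Key observation: the optimum is the walk 5->4->4, with weight (-14) + (-1) = -15.
Optimal value attained by: walk 5->4->4.
Answer: (C^⊗2)[5][4] = -15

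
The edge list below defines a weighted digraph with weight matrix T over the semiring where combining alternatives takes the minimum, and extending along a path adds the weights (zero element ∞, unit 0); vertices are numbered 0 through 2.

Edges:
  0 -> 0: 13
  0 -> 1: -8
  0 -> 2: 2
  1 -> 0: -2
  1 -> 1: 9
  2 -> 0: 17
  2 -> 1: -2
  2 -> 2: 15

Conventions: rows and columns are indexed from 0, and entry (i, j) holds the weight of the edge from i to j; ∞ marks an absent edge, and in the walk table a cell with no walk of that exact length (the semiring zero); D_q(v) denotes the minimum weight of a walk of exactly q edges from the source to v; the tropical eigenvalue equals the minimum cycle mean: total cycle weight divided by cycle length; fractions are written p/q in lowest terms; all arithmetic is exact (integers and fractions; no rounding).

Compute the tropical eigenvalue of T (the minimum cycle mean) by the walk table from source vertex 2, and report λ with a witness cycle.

q=0: [∞, ∞, 0]
q=1: [17, -2, 15]
q=2: [-4, 7, 19]
q=3: [5, -12, -2]
Optimal cycle mean attained by: cycle 0->1->0, total (-8) + (-2), length 2.
Answer: λ = -5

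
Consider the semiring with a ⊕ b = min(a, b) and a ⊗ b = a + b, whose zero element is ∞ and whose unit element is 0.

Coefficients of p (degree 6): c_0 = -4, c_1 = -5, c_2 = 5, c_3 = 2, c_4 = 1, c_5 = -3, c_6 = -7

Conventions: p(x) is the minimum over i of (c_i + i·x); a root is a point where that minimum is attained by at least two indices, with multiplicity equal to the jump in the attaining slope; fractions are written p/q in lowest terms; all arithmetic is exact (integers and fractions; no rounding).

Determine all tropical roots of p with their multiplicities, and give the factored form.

hull edge (i=0, c=-4) to (i=1, c=-5): slope -1, span 1
hull edge (i=1, c=-5) to (i=6, c=-7): slope -2/5, span 5
Factored form: p(x) = -7 ⊗ (x ⊕ 2/5) ⊗ (x ⊕ 2/5) ⊗ (x ⊕ 2/5) ⊗ (x ⊕ 2/5) ⊗ (x ⊕ 2/5) ⊗ (x ⊕ 1)
Answer: roots = 2/5 (mult 5), 1 (mult 1)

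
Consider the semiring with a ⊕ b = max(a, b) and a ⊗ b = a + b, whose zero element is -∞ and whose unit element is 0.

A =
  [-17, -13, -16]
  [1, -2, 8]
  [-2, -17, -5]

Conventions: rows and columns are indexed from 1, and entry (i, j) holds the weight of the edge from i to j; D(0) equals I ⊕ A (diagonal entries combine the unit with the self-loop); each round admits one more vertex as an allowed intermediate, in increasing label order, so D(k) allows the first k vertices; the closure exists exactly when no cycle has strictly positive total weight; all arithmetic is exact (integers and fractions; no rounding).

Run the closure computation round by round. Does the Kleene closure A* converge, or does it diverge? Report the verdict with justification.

D(0):
  [0, -13, -16]
  [1, 0, 8]
  [-2, -17, 0]
D(1):
  [0, -13, -16]
  [1, 0, 8]
  [-2, -15, 0]
D(2):
  [0, -13, -5]
  [1, 0, 8]
  [-2, -15, 0]
D(3):
  [0, -13, -5]
  [6, 0, 8]
  [-2, -15, 0]
Key observation: every diagonal entry stays at the unit through all rounds, so no improving cycle exists.
Answer: CONVERGES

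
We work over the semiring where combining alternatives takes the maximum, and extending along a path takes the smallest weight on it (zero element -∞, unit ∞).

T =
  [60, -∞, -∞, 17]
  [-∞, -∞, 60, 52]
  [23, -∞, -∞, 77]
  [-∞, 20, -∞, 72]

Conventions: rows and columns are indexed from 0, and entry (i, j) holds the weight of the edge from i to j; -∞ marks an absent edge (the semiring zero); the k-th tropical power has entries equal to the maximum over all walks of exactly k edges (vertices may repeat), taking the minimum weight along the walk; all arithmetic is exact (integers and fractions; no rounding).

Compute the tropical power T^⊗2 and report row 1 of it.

T^⊗2:
  [60, 17, -∞, 17]
  [23, 20, -∞, 60]
  [23, 20, -∞, 72]
  [-∞, 20, 20, 72]
Answer: row 1 of T^⊗2 = [23, 20, -∞, 60]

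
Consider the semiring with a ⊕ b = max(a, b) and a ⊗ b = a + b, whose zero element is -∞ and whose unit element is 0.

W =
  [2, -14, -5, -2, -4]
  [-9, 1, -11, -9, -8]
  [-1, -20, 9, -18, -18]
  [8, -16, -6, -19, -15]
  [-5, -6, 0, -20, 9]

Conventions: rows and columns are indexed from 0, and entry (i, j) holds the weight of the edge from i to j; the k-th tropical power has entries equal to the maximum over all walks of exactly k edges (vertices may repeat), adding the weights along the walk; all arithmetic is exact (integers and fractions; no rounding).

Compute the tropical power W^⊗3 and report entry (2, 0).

W^⊗2:
  [6, -10, 4, 0, 5]
  [-1, 2, -2, -8, 1]
  [8, -11, 18, -3, -5]
  [10, -6, 3, 6, 4]
  [4, 3, 9, -7, 18]
W^⊗3:
  [8, -1, 13, 4, 14]
  [1, 3, 7, -3, 10]
  [17, -2, 27, 6, 4]
  [14, -2, 12, 8, 13]
  [13, 12, 18, 2, 27]
Key observation: the optimum is the walk 2->2->2->0, with weight 9 + 9 + (-1) = 17.
Optimal value attained by: walk 2->2->2->0.
Answer: (W^⊗3)[2][0] = 17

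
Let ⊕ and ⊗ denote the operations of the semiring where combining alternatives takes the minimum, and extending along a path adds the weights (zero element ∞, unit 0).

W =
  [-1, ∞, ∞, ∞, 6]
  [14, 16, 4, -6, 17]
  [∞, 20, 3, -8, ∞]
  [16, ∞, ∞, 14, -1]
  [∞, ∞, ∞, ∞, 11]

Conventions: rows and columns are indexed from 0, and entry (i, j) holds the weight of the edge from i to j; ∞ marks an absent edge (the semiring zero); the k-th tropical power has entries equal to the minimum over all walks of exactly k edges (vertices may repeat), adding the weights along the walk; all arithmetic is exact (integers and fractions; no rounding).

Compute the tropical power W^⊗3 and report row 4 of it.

W^⊗2:
  [-2, ∞, ∞, ∞, 5]
  [10, 24, 7, -4, -7]
  [8, 23, 6, -5, -9]
  [15, ∞, ∞, 28, 10]
  [∞, ∞, ∞, ∞, 22]
W^⊗3:
  [-3, ∞, ∞, ∞, 4]
  [9, 27, 10, -1, -5]
  [7, 26, 9, -2, -6]
  [14, ∞, ∞, 42, 21]
  [∞, ∞, ∞, ∞, 33]
Answer: row 4 of W^⊗3 = [∞, ∞, ∞, ∞, 33]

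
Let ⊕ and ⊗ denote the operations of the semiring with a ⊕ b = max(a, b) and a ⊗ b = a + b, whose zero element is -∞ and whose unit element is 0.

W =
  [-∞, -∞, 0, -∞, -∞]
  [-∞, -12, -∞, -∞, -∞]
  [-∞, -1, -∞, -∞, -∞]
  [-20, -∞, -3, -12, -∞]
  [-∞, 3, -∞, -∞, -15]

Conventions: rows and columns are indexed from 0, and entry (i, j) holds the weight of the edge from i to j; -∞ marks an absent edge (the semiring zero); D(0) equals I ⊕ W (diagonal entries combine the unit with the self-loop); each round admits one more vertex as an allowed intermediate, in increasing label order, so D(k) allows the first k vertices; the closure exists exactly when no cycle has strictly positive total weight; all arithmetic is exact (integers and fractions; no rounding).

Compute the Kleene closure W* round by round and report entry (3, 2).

D(0):
  [0, -∞, 0, -∞, -∞]
  [-∞, 0, -∞, -∞, -∞]
  [-∞, -1, 0, -∞, -∞]
  [-20, -∞, -3, 0, -∞]
  [-∞, 3, -∞, -∞, 0]
D(1):
  [0, -∞, 0, -∞, -∞]
  [-∞, 0, -∞, -∞, -∞]
  [-∞, -1, 0, -∞, -∞]
  [-20, -∞, -3, 0, -∞]
  [-∞, 3, -∞, -∞, 0]
D(2):
  [0, -∞, 0, -∞, -∞]
  [-∞, 0, -∞, -∞, -∞]
  [-∞, -1, 0, -∞, -∞]
  [-20, -∞, -3, 0, -∞]
  [-∞, 3, -∞, -∞, 0]
D(3):
  [0, -1, 0, -∞, -∞]
  [-∞, 0, -∞, -∞, -∞]
  [-∞, -1, 0, -∞, -∞]
  [-20, -4, -3, 0, -∞]
  [-∞, 3, -∞, -∞, 0]
D(4):
  [0, -1, 0, -∞, -∞]
  [-∞, 0, -∞, -∞, -∞]
  [-∞, -1, 0, -∞, -∞]
  [-20, -4, -3, 0, -∞]
  [-∞, 3, -∞, -∞, 0]
D(5):
  [0, -1, 0, -∞, -∞]
  [-∞, 0, -∞, -∞, -∞]
  [-∞, -1, 0, -∞, -∞]
  [-20, -4, -3, 0, -∞]
  [-∞, 3, -∞, -∞, 0]
Answer: W*[3][2] = -3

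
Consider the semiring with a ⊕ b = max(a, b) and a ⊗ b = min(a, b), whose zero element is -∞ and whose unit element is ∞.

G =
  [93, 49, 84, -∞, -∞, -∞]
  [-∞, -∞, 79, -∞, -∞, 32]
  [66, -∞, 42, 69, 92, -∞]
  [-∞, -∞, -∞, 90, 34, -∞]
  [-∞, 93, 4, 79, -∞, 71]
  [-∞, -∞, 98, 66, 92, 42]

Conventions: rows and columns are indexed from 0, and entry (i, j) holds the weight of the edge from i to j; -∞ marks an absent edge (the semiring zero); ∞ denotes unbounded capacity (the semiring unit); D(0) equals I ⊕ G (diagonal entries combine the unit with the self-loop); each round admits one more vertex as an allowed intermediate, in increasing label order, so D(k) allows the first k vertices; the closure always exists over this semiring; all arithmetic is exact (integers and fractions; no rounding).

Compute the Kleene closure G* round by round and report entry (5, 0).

D(0):
  [∞, 49, 84, -∞, -∞, -∞]
  [-∞, ∞, 79, -∞, -∞, 32]
  [66, -∞, ∞, 69, 92, -∞]
  [-∞, -∞, -∞, ∞, 34, -∞]
  [-∞, 93, 4, 79, ∞, 71]
  [-∞, -∞, 98, 66, 92, ∞]
D(1):
  [∞, 49, 84, -∞, -∞, -∞]
  [-∞, ∞, 79, -∞, -∞, 32]
  [66, 49, ∞, 69, 92, -∞]
  [-∞, -∞, -∞, ∞, 34, -∞]
  [-∞, 93, 4, 79, ∞, 71]
  [-∞, -∞, 98, 66, 92, ∞]
D(2):
  [∞, 49, 84, -∞, -∞, 32]
  [-∞, ∞, 79, -∞, -∞, 32]
  [66, 49, ∞, 69, 92, 32]
  [-∞, -∞, -∞, ∞, 34, -∞]
  [-∞, 93, 79, 79, ∞, 71]
  [-∞, -∞, 98, 66, 92, ∞]
D(3):
  [∞, 49, 84, 69, 84, 32]
  [66, ∞, 79, 69, 79, 32]
  [66, 49, ∞, 69, 92, 32]
  [-∞, -∞, -∞, ∞, 34, -∞]
  [66, 93, 79, 79, ∞, 71]
  [66, 49, 98, 69, 92, ∞]
D(4):
  [∞, 49, 84, 69, 84, 32]
  [66, ∞, 79, 69, 79, 32]
  [66, 49, ∞, 69, 92, 32]
  [-∞, -∞, -∞, ∞, 34, -∞]
  [66, 93, 79, 79, ∞, 71]
  [66, 49, 98, 69, 92, ∞]
D(5):
  [∞, 84, 84, 79, 84, 71]
  [66, ∞, 79, 79, 79, 71]
  [66, 92, ∞, 79, 92, 71]
  [34, 34, 34, ∞, 34, 34]
  [66, 93, 79, 79, ∞, 71]
  [66, 92, 98, 79, 92, ∞]
D(6):
  [∞, 84, 84, 79, 84, 71]
  [66, ∞, 79, 79, 79, 71]
  [66, 92, ∞, 79, 92, 71]
  [34, 34, 34, ∞, 34, 34]
  [66, 93, 79, 79, ∞, 71]
  [66, 92, 98, 79, 92, ∞]
Answer: G*[5][0] = 66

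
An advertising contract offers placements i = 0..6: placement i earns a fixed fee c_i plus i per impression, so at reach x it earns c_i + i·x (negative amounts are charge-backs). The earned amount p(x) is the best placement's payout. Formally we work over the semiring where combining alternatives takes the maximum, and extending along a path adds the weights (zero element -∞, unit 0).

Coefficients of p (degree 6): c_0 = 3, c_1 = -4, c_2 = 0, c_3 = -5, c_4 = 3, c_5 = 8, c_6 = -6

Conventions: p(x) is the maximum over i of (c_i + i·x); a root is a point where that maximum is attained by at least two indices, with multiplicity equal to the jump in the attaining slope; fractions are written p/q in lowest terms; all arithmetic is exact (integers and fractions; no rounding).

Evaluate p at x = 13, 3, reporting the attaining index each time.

p(13) = max(3+0·13=3, -4+1·13=9, 0+2·13=26, -5+3·13=34, 3+4·13=55, 8+5·13=73, -6+6·13=72) = 73 (attained by i=5)
p(3) = max(3+0·3=3, -4+1·3=-1, 0+2·3=6, -5+3·3=4, 3+4·3=15, 8+5·3=23, -6+6·3=12) = 23 (attained by i=5)
Answer: p(13) = 73; p(3) = 23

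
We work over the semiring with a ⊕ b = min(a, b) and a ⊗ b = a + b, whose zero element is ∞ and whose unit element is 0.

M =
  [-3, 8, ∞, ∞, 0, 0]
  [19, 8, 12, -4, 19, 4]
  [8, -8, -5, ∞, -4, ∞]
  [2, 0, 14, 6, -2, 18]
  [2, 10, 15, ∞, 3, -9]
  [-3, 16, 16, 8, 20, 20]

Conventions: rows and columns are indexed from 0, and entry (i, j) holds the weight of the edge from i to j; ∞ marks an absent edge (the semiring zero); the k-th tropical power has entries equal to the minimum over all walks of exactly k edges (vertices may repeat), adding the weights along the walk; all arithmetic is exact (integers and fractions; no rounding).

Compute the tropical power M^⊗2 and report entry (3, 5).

M^⊗2:
  [-6, 5, 15, 4, -3, -9]
  [-2, -4, 7, 2, -6, 10]
  [-2, -13, -10, -12, -9, -13]
  [-1, 6, 9, -4, 1, -11]
  [-12, 7, 7, -1, 2, -6]
  [-6, 5, 11, 12, -3, -3]
Key observation: the optimum is the walk 3->4->5, with weight (-2) + (-9) = -11.
Optimal value attained by: walk 3->4->5.
Answer: (M^⊗2)[3][5] = -11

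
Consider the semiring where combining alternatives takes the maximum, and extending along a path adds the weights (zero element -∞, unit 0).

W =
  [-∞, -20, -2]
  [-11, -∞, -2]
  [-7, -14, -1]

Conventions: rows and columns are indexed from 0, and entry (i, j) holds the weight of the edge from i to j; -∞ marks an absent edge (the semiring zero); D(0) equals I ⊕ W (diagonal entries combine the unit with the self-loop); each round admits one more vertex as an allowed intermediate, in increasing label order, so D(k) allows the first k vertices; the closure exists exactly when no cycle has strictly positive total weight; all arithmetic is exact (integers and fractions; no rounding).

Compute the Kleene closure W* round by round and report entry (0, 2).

D(0):
  [0, -20, -2]
  [-11, 0, -2]
  [-7, -14, 0]
D(1):
  [0, -20, -2]
  [-11, 0, -2]
  [-7, -14, 0]
D(2):
  [0, -20, -2]
  [-11, 0, -2]
  [-7, -14, 0]
D(3):
  [0, -16, -2]
  [-9, 0, -2]
  [-7, -14, 0]
Answer: W*[0][2] = -2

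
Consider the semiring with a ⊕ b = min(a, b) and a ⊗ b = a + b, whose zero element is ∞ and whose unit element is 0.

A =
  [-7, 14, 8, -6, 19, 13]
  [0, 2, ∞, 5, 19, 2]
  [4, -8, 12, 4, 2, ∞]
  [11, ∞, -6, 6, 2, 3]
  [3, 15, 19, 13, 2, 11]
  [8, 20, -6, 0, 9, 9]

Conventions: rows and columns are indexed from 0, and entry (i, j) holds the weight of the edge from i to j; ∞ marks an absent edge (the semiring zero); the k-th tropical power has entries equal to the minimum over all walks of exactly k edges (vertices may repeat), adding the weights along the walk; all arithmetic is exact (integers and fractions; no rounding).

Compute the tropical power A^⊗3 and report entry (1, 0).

A^⊗2:
  [-14, 0, -12, -13, -4, -3]
  [-7, 4, -4, -6, 7, 4]
  [-8, -6, -2, -3, 4, -6]
  [-2, -14, -3, -2, -4, 9]
  [-4, 11, 5, -3, 4, 13]
  [-2, -14, -6, -2, -4, 3]
A^⊗3:
  [-21, -20, -19, -20, -11, -10]
  [-14, -12, -12, -13, -4, -3]
  [-15, -10, -12, -14, -1, -4]
  [-14, -12, -8, -9, -2, -12]
  [-11, -3, -9, -10, -1, 0]
  [-14, -14, -8, -9, -4, -12]
Key observation: the optimum is the walk 1->0->0->0, with weight 0 + (-7) + (-7) = -14.
Optimal value attained by: walk 1->0->0->0.
Answer: (A^⊗3)[1][0] = -14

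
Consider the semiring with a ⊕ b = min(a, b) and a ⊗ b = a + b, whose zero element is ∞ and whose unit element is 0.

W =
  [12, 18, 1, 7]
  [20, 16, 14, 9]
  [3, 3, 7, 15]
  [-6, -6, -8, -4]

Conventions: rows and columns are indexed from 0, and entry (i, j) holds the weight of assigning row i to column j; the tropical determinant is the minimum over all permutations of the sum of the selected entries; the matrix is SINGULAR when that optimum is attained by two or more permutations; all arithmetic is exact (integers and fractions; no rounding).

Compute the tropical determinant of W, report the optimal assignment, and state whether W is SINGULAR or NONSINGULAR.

σ = (0, 1, 2, 3): 12 + 16 + 7 + (-4) = 31
σ = (0, 1, 3, 2): 12 + 16 + 15 + (-8) = 35
σ = (0, 2, 1, 3): 12 + 14 + 3 + (-4) = 25
σ = (0, 2, 3, 1): 12 + 14 + 15 + (-6) = 35
σ = (0, 3, 1, 2): 12 + 9 + 3 + (-8) = 16
σ = (0, 3, 2, 1): 12 + 9 + 7 + (-6) = 22
σ = (1, 0, 2, 3): 18 + 20 + 7 + (-4) = 41
σ = (1, 0, 3, 2): 18 + 20 + 15 + (-8) = 45
σ = (1, 2, 0, 3): 18 + 14 + 3 + (-4) = 31
σ = (1, 2, 3, 0): 18 + 14 + 15 + (-6) = 41
σ = (1, 3, 0, 2): 18 + 9 + 3 + (-8) = 22
σ = (1, 3, 2, 0): 18 + 9 + 7 + (-6) = 28
σ = (2, 0, 1, 3): 1 + 20 + 3 + (-4) = 20
σ = (2, 0, 3, 1): 1 + 20 + 15 + (-6) = 30
σ = (2, 1, 0, 3): 1 + 16 + 3 + (-4) = 16
σ = (2, 1, 3, 0): 1 + 16 + 15 + (-6) = 26
σ = (2, 3, 0, 1): 1 + 9 + 3 + (-6) = 7
σ = (2, 3, 1, 0): 1 + 9 + 3 + (-6) = 7
σ = (3, 0, 1, 2): 7 + 20 + 3 + (-8) = 22
σ = (3, 0, 2, 1): 7 + 20 + 7 + (-6) = 28
σ = (3, 1, 0, 2): 7 + 16 + 3 + (-8) = 18
σ = (3, 1, 2, 0): 7 + 16 + 7 + (-6) = 24
σ = (3, 2, 0, 1): 7 + 14 + 3 + (-6) = 18
σ = (3, 2, 1, 0): 7 + 14 + 3 + (-6) = 18
Optimal value attained by: σ = (2, 3, 0, 1).
Answer: det⊕(W) = 7; verdict: SINGULAR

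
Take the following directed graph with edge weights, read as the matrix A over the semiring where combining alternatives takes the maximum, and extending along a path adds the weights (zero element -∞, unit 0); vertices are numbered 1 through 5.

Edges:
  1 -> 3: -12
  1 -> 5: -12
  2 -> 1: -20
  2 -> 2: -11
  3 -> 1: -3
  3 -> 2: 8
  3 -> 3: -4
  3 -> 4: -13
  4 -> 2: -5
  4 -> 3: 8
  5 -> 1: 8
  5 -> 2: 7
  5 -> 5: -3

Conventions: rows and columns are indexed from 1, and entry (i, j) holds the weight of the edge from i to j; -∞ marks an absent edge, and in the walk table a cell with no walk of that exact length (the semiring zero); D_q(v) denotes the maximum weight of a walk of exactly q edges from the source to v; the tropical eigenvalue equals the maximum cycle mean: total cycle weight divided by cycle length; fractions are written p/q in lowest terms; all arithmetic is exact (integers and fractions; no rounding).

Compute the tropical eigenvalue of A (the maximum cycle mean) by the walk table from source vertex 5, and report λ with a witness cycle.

q=0: [-∞, -∞, -∞, -∞, 0]
q=1: [8, 7, -∞, -∞, -3]
q=2: [5, 4, -4, -∞, -4]
q=3: [4, 4, -7, -17, -7]
q=4: [1, 1, -8, -20, -8]
q=5: [0, 0, -11, -21, -11]
Optimal cycle mean attained by: cycle 1->5->1, total (-12) + 8, length 2.
Answer: λ = -2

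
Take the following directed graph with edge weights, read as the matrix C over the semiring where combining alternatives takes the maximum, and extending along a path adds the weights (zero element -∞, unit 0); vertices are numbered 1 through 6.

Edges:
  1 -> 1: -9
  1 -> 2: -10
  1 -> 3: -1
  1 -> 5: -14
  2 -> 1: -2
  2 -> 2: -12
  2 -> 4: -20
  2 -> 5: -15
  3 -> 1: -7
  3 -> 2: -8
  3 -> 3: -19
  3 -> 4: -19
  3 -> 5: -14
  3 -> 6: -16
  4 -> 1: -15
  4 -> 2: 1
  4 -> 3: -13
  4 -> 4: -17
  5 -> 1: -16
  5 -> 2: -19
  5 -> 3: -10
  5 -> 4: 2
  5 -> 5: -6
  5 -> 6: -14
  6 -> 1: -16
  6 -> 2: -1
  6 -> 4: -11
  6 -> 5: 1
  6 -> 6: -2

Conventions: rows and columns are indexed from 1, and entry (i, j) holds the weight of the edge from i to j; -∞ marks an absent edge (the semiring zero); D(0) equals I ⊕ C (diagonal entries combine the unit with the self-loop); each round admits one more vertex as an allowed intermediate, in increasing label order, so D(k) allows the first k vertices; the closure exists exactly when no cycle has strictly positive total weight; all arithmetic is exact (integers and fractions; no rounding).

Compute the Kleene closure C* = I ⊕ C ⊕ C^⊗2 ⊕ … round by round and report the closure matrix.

D(0):
  [0, -10, -1, -∞, -14, -∞]
  [-2, 0, -∞, -20, -15, -∞]
  [-7, -8, 0, -19, -14, -16]
  [-15, 1, -13, 0, -∞, -∞]
  [-16, -19, -10, 2, 0, -14]
  [-16, -1, -∞, -11, 1, 0]
D(1):
  [0, -10, -1, -∞, -14, -∞]
  [-2, 0, -3, -20, -15, -∞]
  [-7, -8, 0, -19, -14, -16]
  [-15, 1, -13, 0, -29, -∞]
  [-16, -19, -10, 2, 0, -14]
  [-16, -1, -17, -11, 1, 0]
D(2):
  [0, -10, -1, -30, -14, -∞]
  [-2, 0, -3, -20, -15, -∞]
  [-7, -8, 0, -19, -14, -16]
  [-1, 1, -2, 0, -14, -∞]
  [-16, -19, -10, 2, 0, -14]
  [-3, -1, -4, -11, 1, 0]
D(3):
  [0, -9, -1, -20, -14, -17]
  [-2, 0, -3, -20, -15, -19]
  [-7, -8, 0, -19, -14, -16]
  [-1, 1, -2, 0, -14, -18]
  [-16, -18, -10, 2, 0, -14]
  [-3, -1, -4, -11, 1, 0]
D(4):
  [0, -9, -1, -20, -14, -17]
  [-2, 0, -3, -20, -15, -19]
  [-7, -8, 0, -19, -14, -16]
  [-1, 1, -2, 0, -14, -18]
  [1, 3, 0, 2, 0, -14]
  [-3, -1, -4, -11, 1, 0]
D(5):
  [0, -9, -1, -12, -14, -17]
  [-2, 0, -3, -13, -15, -19]
  [-7, -8, 0, -12, -14, -16]
  [-1, 1, -2, 0, -14, -18]
  [1, 3, 0, 2, 0, -14]
  [2, 4, 1, 3, 1, 0]
D(6):
  [0, -9, -1, -12, -14, -17]
  [-2, 0, -3, -13, -15, -19]
  [-7, -8, 0, -12, -14, -16]
  [-1, 1, -2, 0, -14, -18]
  [1, 3, 0, 2, 0, -14]
  [2, 4, 1, 3, 1, 0]
Answer: C* = [[0, -9, -1, -12, -14, -17], [-2, 0, -3, -13, -15, -19], [-7, -8, 0, -12, -14, -16], [-1, 1, -2, 0, -14, -18], [1, 3, 0, 2, 0, -14], [2, 4, 1, 3, 1, 0]]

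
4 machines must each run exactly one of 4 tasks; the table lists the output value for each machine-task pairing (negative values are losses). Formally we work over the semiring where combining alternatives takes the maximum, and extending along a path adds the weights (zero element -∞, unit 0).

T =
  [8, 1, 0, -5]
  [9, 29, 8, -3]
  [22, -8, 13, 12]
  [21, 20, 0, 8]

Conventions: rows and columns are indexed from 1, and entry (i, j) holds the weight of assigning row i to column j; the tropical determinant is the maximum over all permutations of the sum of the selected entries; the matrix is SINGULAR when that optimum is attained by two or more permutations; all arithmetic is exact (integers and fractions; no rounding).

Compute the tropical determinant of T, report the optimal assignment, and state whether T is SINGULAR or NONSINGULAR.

σ = (1, 2, 3, 4): 8 + 29 + 13 + 8 = 58
σ = (1, 2, 4, 3): 8 + 29 + 12 + 0 = 49
σ = (1, 3, 2, 4): 8 + 8 + (-8) + 8 = 16
σ = (1, 3, 4, 2): 8 + 8 + 12 + 20 = 48
σ = (1, 4, 2, 3): 8 + (-3) + (-8) + 0 = -3
σ = (1, 4, 3, 2): 8 + (-3) + 13 + 20 = 38
σ = (2, 1, 3, 4): 1 + 9 + 13 + 8 = 31
σ = (2, 1, 4, 3): 1 + 9 + 12 + 0 = 22
σ = (2, 3, 1, 4): 1 + 8 + 22 + 8 = 39
σ = (2, 3, 4, 1): 1 + 8 + 12 + 21 = 42
σ = (2, 4, 1, 3): 1 + (-3) + 22 + 0 = 20
σ = (2, 4, 3, 1): 1 + (-3) + 13 + 21 = 32
σ = (3, 1, 2, 4): 0 + 9 + (-8) + 8 = 9
σ = (3, 1, 4, 2): 0 + 9 + 12 + 20 = 41
σ = (3, 2, 1, 4): 0 + 29 + 22 + 8 = 59
σ = (3, 2, 4, 1): 0 + 29 + 12 + 21 = 62
σ = (3, 4, 1, 2): 0 + (-3) + 22 + 20 = 39
σ = (3, 4, 2, 1): 0 + (-3) + (-8) + 21 = 10
σ = (4, 1, 2, 3): (-5) + 9 + (-8) + 0 = -4
σ = (4, 1, 3, 2): (-5) + 9 + 13 + 20 = 37
σ = (4, 2, 1, 3): (-5) + 29 + 22 + 0 = 46
σ = (4, 2, 3, 1): (-5) + 29 + 13 + 21 = 58
σ = (4, 3, 1, 2): (-5) + 8 + 22 + 20 = 45
σ = (4, 3, 2, 1): (-5) + 8 + (-8) + 21 = 16
Optimal value attained by: σ = (3, 2, 4, 1).
Answer: det⊕(T) = 62; verdict: NONSINGULAR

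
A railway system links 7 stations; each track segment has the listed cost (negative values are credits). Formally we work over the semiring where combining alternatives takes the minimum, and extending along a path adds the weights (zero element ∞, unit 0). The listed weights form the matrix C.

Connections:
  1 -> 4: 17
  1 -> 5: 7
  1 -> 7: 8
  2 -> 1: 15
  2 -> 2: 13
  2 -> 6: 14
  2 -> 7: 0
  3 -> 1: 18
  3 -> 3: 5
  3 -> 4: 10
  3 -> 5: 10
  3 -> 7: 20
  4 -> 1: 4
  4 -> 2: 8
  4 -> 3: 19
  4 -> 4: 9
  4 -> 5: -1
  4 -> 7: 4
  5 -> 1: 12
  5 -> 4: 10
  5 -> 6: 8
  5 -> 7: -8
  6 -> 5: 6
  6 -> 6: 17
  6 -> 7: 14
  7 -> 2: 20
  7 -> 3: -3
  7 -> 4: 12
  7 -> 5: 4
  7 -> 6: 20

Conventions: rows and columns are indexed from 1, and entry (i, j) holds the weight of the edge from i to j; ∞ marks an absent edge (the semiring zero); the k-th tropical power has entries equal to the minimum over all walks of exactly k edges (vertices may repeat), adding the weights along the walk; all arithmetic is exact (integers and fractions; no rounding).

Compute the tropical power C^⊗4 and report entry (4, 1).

C^⊗2:
  [19, 25, 5, 17, 12, 15, -1]
  [28, 20, -3, 12, 4, 20, 13]
  [14, 18, 10, 15, 9, 18, 2]
  [11, 17, 1, 9, 8, 7, -9]
  [14, 12, -11, 4, -4, 12, 14]
  [18, 34, 11, 16, 18, 14, -2]
  [15, 20, 2, 7, 7, 12, -4]
C^⊗3:
  [21, 19, -4, 11, 3, 19, 4]
  [15, 20, 2, 7, 7, 12, -4]
  [19, 22, -1, 14, 6, 17, 1]
  [13, 11, -12, 3, -5, 11, 0]
  [7, 12, -6, -1, -1, 4, -12]
  [20, 18, -5, 10, 2, 18, 10]
  [11, 15, -7, 8, 0, 15, -1]
C^⊗4:
  [14, 19, 1, 6, 6, 11, -5]
  [11, 15, -7, 8, 0, 15, -1]
  [17, 21, -2, 9, 5, 14, -2]
  [6, 11, -7, -2, -2, 3, -13]
  [3, 7, -15, 0, -8, 7, -9]
  [13, 18, 0, 5, 5, 10, -6]
  [11, 16, -4, 3, 3, 8, -8]
Key observation: the optimum is the walk 4->5->7->3->1, with weight (-1) + (-8) + (-3) + 18 = 6.
Optimal value attained by: walk 4->5->7->3->1.
Answer: (C^⊗4)[4][1] = 6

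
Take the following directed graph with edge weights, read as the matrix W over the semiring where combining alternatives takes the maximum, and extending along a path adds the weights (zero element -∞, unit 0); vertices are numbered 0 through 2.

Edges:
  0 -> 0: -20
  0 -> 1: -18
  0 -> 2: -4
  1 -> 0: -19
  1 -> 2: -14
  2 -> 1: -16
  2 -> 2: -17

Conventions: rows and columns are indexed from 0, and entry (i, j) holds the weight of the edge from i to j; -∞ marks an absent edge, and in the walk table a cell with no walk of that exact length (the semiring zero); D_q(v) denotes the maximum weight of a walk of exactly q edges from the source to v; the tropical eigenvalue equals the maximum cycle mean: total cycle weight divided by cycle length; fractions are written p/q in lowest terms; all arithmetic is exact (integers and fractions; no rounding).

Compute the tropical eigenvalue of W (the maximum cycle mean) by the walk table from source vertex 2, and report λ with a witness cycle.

q=0: [-∞, -∞, 0]
q=1: [-∞, -16, -17]
q=2: [-35, -33, -30]
q=3: [-52, -46, -39]
Optimal cycle mean attained by: cycle 0->2->1->0, total (-4) + (-16) + (-19), length 3.
Answer: λ = -13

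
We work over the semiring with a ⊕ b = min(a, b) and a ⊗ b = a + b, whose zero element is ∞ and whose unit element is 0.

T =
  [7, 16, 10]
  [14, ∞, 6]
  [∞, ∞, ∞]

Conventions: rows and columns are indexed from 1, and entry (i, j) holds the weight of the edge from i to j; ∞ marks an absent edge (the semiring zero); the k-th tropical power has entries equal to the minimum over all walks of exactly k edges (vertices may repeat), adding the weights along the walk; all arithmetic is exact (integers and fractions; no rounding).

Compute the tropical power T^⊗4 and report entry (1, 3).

T^⊗2:
  [14, 23, 17]
  [21, 30, 24]
  [∞, ∞, ∞]
T^⊗3:
  [21, 30, 24]
  [28, 37, 31]
  [∞, ∞, ∞]
T^⊗4:
  [28, 37, 31]
  [35, 44, 38]
  [∞, ∞, ∞]
Key observation: the optimum is the walk 1->1->1->1->3, with weight 7 + 7 + 7 + 10 = 31.
Optimal value attained by: walk 1->1->1->1->3.
Answer: (T^⊗4)[1][3] = 31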